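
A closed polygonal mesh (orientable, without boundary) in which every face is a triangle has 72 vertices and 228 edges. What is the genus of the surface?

Every face is a triangle and each edge borders two faces, so 3F = 2·228, giving F = 152.
χ = V − E + F = 72 − 228 + 152 = -4.
For a closed orientable surface χ = 2 − 2g, so g = (2 − (-4))/2 = 3.

3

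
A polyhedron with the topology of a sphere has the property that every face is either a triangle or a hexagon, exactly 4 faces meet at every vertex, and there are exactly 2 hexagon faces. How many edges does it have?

Let x be the number of triangles; then F = 2 + x.
Edge–face incidences: 2E = 6·2 + 3·x = 12 + 3x.
Every vertex has degree 4, so 4V = 2E.
Euler: V − E + F = 2 ⇒ (2E)/4 − E + (2 + x) = 2.
Multiply by 8: 2·(2E) − 4·(2E) + 8·(2 + x) = 16, i.e. 16 + 8x − 2·(12 + 3x) = 16.
Collecting terms: 2x − 8 = 16, so 2x = 24, so x = 12.
Then 2E = 12 + 3·12 = 48, so E = 24, V = 2E/4 = 12, F = 2 + 12 = 14.

24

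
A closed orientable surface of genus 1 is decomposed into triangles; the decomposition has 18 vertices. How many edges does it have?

54

χ = 2 − 2·1 = 0, and every face is a triangle so 3F = 2E.
V − E + F = 0 with E = 3F/2 gives 18 − (3/2 − 1)·F = 0, so F = 36 and E = 54.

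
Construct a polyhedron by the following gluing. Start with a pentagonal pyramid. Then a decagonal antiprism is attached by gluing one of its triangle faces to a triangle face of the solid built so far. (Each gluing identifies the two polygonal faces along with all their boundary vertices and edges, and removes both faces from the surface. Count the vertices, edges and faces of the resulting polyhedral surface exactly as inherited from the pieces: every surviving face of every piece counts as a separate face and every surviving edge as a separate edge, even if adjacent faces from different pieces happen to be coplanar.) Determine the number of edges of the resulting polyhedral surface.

47

A pentagonal pyramid: V=6, E=10, F=6.
Attach a decagonal antiprism (V=20, E=40, F=22) along a 3-gon: merge 3 vertices and 3 edges, delete both glued faces → V=23, E=47, F=26.
Check: V − E + F = 23 − 47 + 26 = 2.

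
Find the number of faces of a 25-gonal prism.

27

A prism on an n-gon has two n-gon bases and n rectangular sides: V = 2·25 = 50, E = 3·25 = 75, F = 25 + 2 = 27.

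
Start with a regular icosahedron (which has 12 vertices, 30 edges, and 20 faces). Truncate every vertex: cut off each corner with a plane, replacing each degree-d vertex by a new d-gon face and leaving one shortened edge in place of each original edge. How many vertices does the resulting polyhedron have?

Truncation replaces each original edge-end by a new vertex, so V′ = 2E = 60.
Each original edge survives, and each old vertex of degree d contributes d new edges; summing degrees gives Σd = 2E, so E′ = E + 2E = 3E = 90.
Each original face survives and each original vertex becomes one new face: F′ = F + V = 32.

60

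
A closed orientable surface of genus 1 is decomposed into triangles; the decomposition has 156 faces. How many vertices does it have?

78

χ = 2 − 2·1 = 0, and every face is a triangle so 3F = 2E.
E = 3·156/2 = 234. Then V = 0 + E − F = 0 + 234 − 156 = 78.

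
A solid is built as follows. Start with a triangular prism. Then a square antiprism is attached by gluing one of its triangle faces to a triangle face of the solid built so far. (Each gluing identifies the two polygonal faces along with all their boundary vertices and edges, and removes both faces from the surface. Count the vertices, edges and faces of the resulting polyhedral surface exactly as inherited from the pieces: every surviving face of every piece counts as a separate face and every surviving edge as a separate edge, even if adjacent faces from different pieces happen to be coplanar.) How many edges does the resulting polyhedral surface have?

22

A triangular prism: V=6, E=9, F=5.
Attach a square antiprism (V=8, E=16, F=10) along a 3-gon: merge 3 vertices and 3 edges, delete both glued faces → V=11, E=22, F=13.
Check: V − E + F = 11 − 22 + 13 = 2.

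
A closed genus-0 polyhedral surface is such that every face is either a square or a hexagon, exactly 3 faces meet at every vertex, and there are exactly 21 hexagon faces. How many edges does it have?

75

Let x be the number of squares; then F = 21 + x.
Edge–face incidences: 2E = 6·21 + 4·x = 126 + 4x.
Every vertex has degree 3, so 3V = 2E.
Euler: V − E + F = 2 ⇒ (2E)/3 − E + (21 + x) = 2.
Multiply by 6: 2·(2E) − 3·(2E) + 6·(21 + x) = 12, i.e. 126 + 6x − (126 + 4x) = 12.
Collecting terms: 2x = 12, so x = 6.
Then 2E = 126 + 4·6 = 150, so E = 75, V = 2E/3 = 50, F = 21 + 6 = 27.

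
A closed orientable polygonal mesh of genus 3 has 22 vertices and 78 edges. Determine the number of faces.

For a closed orientable surface of genus 3, χ = 2 − 2·3 = -4.
F = -4 − V + E = -4 − 22 + 78 = 52.

52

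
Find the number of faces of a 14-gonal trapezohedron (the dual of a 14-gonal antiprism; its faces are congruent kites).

The n-trapezohedron (dual of the n-antiprism) has V = 2·14 + 2 = 30, E = 4·14 = 56, F = 2·14 = 28.

28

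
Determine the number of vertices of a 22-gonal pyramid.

A pyramid on an n-gon base has one n-gon and n triangles: V = 22 + 1 = 23, E = 2·22 = 44, F = 22 + 1 = 23.

23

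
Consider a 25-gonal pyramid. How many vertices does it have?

26

A pyramid on an n-gon base has one n-gon and n triangles: V = 25 + 1 = 26, E = 2·25 = 50, F = 25 + 1 = 26.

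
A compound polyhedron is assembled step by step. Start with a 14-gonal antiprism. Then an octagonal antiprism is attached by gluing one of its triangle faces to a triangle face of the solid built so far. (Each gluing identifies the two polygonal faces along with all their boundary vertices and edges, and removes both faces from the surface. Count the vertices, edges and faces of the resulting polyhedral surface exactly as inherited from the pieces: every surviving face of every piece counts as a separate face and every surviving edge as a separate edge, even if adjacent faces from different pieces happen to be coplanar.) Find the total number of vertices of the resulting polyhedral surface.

A 14-gonal antiprism: V=28, E=56, F=30.
Attach an octagonal antiprism (V=16, E=32, F=18) along a 3-gon: merge 3 vertices and 3 edges, delete both glued faces → V=41, E=85, F=46.
Check: V − E + F = 41 − 85 + 46 = 2.

41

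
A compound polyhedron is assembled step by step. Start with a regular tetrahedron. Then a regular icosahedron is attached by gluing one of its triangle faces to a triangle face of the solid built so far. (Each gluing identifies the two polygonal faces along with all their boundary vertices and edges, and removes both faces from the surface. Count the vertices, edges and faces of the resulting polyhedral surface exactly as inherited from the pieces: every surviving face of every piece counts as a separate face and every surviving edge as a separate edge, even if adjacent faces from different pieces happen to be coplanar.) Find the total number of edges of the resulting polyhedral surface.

33

A regular tetrahedron: V=4, E=6, F=4.
Attach a regular icosahedron (V=12, E=30, F=20) along a 3-gon: merge 3 vertices and 3 edges, delete both glued faces → V=13, E=33, F=22.
Check: V − E + F = 13 − 33 + 22 = 2.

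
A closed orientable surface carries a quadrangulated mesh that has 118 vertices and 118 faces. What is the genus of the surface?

Every face is a square, so 2E = 4·118 = 472, giving E = 236.
χ = V − E + F = 118 − 236 + 118 = 0.
For a closed orientable surface χ = 2 − 2g, so g = (2 − (0))/2 = 1.

1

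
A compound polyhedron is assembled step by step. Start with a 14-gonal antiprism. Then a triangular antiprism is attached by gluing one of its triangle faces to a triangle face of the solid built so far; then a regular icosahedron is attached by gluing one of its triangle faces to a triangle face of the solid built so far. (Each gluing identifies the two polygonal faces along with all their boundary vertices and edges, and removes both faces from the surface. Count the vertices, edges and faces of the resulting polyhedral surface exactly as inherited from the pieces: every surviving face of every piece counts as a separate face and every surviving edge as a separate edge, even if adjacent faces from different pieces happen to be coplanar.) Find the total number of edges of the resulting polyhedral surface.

A 14-gonal antiprism: V=28, E=56, F=30.
Attach a triangular antiprism (V=6, E=12, F=8) along a 3-gon: merge 3 vertices and 3 edges, delete both glued faces → V=31, E=65, F=36.
Attach a regular icosahedron (V=12, E=30, F=20) along a 3-gon: merge 3 vertices and 3 edges, delete both glued faces → V=40, E=92, F=54.
Check: V − E + F = 40 − 92 + 54 = 2.

92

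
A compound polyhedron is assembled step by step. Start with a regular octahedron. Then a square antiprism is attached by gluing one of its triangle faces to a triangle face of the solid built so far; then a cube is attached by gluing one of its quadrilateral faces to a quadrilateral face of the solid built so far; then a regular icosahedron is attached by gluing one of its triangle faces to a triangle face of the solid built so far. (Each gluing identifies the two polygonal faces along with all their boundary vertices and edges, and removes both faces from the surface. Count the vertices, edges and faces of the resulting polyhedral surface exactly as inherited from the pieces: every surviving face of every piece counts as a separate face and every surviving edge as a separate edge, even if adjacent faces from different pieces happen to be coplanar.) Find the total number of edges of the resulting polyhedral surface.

A regular octahedron: V=6, E=12, F=8.
Attach a square antiprism (V=8, E=16, F=10) along a 3-gon: merge 3 vertices and 3 edges, delete both glued faces → V=11, E=25, F=16.
Attach a cube (V=8, E=12, F=6) along a 4-gon: merge 4 vertices and 4 edges, delete both glued faces → V=15, E=33, F=20.
Attach a regular icosahedron (V=12, E=30, F=20) along a 3-gon: merge 3 vertices and 3 edges, delete both glued faces → V=24, E=60, F=38.
Check: V − E + F = 24 − 60 + 38 = 2.

60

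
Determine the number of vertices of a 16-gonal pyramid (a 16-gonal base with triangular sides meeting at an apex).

A pyramid on an n-gon base has one n-gon and n triangles: V = 16 + 1 = 17, E = 2·16 = 32, F = 16 + 1 = 17.

17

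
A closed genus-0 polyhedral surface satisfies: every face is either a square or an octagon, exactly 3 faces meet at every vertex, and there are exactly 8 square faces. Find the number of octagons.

2

Let x be the number of octagons; then F = 8 + x.
Edge–face incidences: 2E = 4·8 + 8·x = 32 + 8x.
Every vertex has degree 3, so 3V = 2E.
Euler: V − E + F = 2 ⇒ (2E)/3 − E + (8 + x) = 2.
Multiply by 6: 2·(2E) − 3·(2E) + 6·(8 + x) = 12, i.e. 48 + 6x − (32 + 8x) = 12.
Collecting terms: −2x + 16 = 12, so −2x = −4, so x = 2.
Then 2E = 32 + 8·2 = 48, so E = 24, V = 2E/3 = 16, F = 8 + 2 = 10.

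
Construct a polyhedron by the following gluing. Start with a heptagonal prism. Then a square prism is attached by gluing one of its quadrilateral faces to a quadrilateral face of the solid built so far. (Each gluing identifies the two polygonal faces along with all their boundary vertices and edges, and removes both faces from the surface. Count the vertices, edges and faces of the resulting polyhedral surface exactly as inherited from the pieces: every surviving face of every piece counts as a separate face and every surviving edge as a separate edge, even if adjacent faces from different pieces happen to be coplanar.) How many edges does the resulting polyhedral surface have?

29

A heptagonal prism: V=14, E=21, F=9.
Attach a square prism (V=8, E=12, F=6) along a 4-gon: merge 4 vertices and 4 edges, delete both glued faces → V=18, E=29, F=13.
Check: V − E + F = 18 − 29 + 13 = 2.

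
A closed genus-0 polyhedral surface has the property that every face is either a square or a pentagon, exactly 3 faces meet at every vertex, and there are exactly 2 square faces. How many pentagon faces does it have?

Let x be the number of pentagons; then F = 2 + x.
Edge–face incidences: 2E = 4·2 + 5·x = 8 + 5x.
Every vertex has degree 3, so 3V = 2E.
Euler: V − E + F = 2 ⇒ (2E)/3 − E + (2 + x) = 2.
Multiply by 6: 2·(2E) − 3·(2E) + 6·(2 + x) = 12, i.e. 12 + 6x − (8 + 5x) = 12.
Collecting terms: x + 4 = 12, so x = 8.
Then 2E = 8 + 5·8 = 48, so E = 24, V = 2E/3 = 16, F = 2 + 8 = 10.

8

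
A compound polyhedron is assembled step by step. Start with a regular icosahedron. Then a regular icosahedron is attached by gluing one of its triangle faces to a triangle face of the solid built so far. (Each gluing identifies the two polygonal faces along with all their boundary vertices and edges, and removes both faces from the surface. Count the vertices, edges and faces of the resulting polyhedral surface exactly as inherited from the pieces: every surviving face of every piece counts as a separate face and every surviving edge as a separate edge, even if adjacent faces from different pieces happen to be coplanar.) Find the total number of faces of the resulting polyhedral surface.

A regular icosahedron: V=12, E=30, F=20.
Attach a regular icosahedron (V=12, E=30, F=20) along a 3-gon: merge 3 vertices and 3 edges, delete both glued faces → V=21, E=57, F=38.
Check: V − E + F = 21 − 57 + 38 = 2.

38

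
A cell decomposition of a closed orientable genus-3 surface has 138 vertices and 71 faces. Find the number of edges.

For a closed orientable surface of genus 3, χ = 2 − 2·3 = -4.
E = V + F − (-4) = 138 + 71 − (-4) = 213.

213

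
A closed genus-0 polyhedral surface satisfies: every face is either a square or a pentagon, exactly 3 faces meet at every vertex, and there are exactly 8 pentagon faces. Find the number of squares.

Let x be the number of squares; then F = 8 + x.
Edge–face incidences: 2E = 5·8 + 4·x = 40 + 4x.
Every vertex has degree 3, so 3V = 2E.
Euler: V − E + F = 2 ⇒ (2E)/3 − E + (8 + x) = 2.
Multiply by 6: 2·(2E) − 3·(2E) + 6·(8 + x) = 12, i.e. 48 + 6x − (40 + 4x) = 12.
Collecting terms: 2x + 8 = 12, so 2x = 4, so x = 2.
Then 2E = 40 + 4·2 = 48, so E = 24, V = 2E/3 = 16, F = 8 + 2 = 10.

2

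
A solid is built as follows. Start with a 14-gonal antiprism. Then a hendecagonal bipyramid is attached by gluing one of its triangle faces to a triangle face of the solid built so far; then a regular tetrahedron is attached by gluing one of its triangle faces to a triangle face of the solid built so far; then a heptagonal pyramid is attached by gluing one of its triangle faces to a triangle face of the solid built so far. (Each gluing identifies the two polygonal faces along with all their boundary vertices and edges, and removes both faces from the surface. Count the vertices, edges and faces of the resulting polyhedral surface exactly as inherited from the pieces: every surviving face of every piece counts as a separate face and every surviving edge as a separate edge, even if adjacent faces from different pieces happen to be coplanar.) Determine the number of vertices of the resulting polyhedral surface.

44

A 14-gonal antiprism: V=28, E=56, F=30.
Attach a hendecagonal bipyramid (V=13, E=33, F=22) along a 3-gon: merge 3 vertices and 3 edges, delete both glued faces → V=38, E=86, F=50.
Attach a regular tetrahedron (V=4, E=6, F=4) along a 3-gon: merge 3 vertices and 3 edges, delete both glued faces → V=39, E=89, F=52.
Attach a heptagonal pyramid (V=8, E=14, F=8) along a 3-gon: merge 3 vertices and 3 edges, delete both glued faces → V=44, E=100, F=58.
Check: V − E + F = 44 − 100 + 58 = 2.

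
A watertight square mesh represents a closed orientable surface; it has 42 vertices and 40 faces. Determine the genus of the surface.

0

Every face is a square, so 2E = 4·40 = 160, giving E = 80.
χ = V − E + F = 42 − 80 + 40 = 2.
For a closed orientable surface χ = 2 − 2g, so g = (2 − (2))/2 = 0.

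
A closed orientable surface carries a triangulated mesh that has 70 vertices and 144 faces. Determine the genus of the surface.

2

Every face is a triangle, so 2E = 3·144 = 432, giving E = 216.
χ = V − E + F = 70 − 216 + 144 = -2.
For a closed orientable surface χ = 2 − 2g, so g = (2 − (-2))/2 = 2.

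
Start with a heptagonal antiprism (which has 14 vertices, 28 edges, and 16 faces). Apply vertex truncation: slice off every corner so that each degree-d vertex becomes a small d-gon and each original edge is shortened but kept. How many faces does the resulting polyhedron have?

Truncation replaces each original edge-end by a new vertex, so V′ = 2E = 56.
Each original edge survives, and each old vertex of degree d contributes d new edges; summing degrees gives Σd = 2E, so E′ = E + 2E = 3E = 84.
Each original face survives and each original vertex becomes one new face: F′ = F + V = 30.

30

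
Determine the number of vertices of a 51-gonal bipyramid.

A bipyramid over an n-gon has 2n triangular faces and n + 2 vertices: V = 51 + 2 = 53, E = 3·51 = 153, F = 2·51 = 102.

53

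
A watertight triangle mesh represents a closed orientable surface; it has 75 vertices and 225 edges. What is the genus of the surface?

1

Every face is a triangle and each edge borders two faces, so 3F = 2·225, giving F = 150.
χ = V − E + F = 75 − 225 + 150 = 0.
For a closed orientable surface χ = 2 − 2g, so g = (2 − (0))/2 = 1.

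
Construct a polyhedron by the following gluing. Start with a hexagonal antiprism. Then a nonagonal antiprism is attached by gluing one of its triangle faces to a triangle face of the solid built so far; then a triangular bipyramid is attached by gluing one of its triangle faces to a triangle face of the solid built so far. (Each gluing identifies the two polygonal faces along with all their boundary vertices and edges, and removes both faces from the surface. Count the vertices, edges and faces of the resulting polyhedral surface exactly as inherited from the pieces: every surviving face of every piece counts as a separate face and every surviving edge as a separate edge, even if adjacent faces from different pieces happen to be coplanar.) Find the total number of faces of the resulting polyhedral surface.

36

A hexagonal antiprism: V=12, E=24, F=14.
Attach a nonagonal antiprism (V=18, E=36, F=20) along a 3-gon: merge 3 vertices and 3 edges, delete both glued faces → V=27, E=57, F=32.
Attach a triangular bipyramid (V=5, E=9, F=6) along a 3-gon: merge 3 vertices and 3 edges, delete both glued faces → V=29, E=63, F=36.
Check: V − E + F = 29 − 63 + 36 = 2.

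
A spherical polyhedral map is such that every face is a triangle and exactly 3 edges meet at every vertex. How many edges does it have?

6

Each face has 3 edges and each edge borders two faces, so 2E = 3F.
Each vertex has degree 3, so 3V = 2E and hence V = 3F/3.
Euler: V − E + F = 2 ⇒ (3F/3) − (3F/2) + F = 2.
Multiply by 6: (6 − 9 + 6)F = 12, i.e. 3F = 12.
So F = 4, E = 3·4/2 = 6, V = 3·4/3 = 4.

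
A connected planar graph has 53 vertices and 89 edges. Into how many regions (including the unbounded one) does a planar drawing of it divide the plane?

Euler's formula for a connected plane graph: V − E + F = 2, so F = 2 − 53 + 89 = 38.

38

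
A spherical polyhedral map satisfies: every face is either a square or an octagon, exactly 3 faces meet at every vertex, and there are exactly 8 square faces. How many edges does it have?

24

Let x be the number of octagons; then F = 8 + x.
Edge–face incidences: 2E = 4·8 + 8·x = 32 + 8x.
Every vertex has degree 3, so 3V = 2E.
Euler: V − E + F = 2 ⇒ (2E)/3 − E + (8 + x) = 2.
Multiply by 6: 2·(2E) − 3·(2E) + 6·(8 + x) = 12, i.e. 48 + 6x − (32 + 8x) = 12.
Collecting terms: −2x + 16 = 12, so −2x = −4, so x = 2.
Then 2E = 32 + 8·2 = 48, so E = 24, V = 2E/3 = 16, F = 8 + 2 = 10.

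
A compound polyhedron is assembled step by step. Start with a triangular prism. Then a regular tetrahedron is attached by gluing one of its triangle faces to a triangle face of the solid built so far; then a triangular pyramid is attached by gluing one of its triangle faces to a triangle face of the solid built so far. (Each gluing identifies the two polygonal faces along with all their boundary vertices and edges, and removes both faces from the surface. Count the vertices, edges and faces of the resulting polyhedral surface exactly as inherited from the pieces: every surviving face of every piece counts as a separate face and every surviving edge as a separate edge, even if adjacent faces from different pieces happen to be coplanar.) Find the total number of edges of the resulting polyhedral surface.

A triangular prism: V=6, E=9, F=5.
Attach a regular tetrahedron (V=4, E=6, F=4) along a 3-gon: merge 3 vertices and 3 edges, delete both glued faces → V=7, E=12, F=7.
Attach a triangular pyramid (V=4, E=6, F=4) along a 3-gon: merge 3 vertices and 3 edges, delete both glued faces → V=8, E=15, F=9.
Check: V − E + F = 8 − 15 + 9 = 2.

15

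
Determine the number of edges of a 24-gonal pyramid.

48

A pyramid on an n-gon base has one n-gon and n triangles: V = 24 + 1 = 25, E = 2·24 = 48, F = 24 + 1 = 25.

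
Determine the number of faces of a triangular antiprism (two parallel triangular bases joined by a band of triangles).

8

An antiprism on an n-gon has two n-gon caps and 2n triangles: V = 2·3 = 6, E = 4·3 = 12, F = 2·3 + 2 = 8.
Check: V − E + F = 6 − 12 + 8 = 2.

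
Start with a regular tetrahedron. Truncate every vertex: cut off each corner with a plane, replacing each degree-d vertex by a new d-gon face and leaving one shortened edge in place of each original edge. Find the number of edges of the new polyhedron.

18

The base solid has V = 4, E = 6, F = 4.
Truncation replaces each original edge-end by a new vertex, so V′ = 2E = 12.
Each original edge survives, and each old vertex of degree d contributes d new edges; summing degrees gives Σd = 2E, so E′ = E + 2E = 3E = 18.
Each original face survives and each original vertex becomes one new face: F′ = F + V = 8.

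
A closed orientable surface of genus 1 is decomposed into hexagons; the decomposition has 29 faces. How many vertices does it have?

58

χ = 2 − 2·1 = 0, and every face is a hexagon so 6F = 2E.
E = 6·29/2 = 87. Then V = 0 + E − F = 0 + 87 − 29 = 58.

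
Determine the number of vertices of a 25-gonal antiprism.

An antiprism on an n-gon has two n-gon caps and 2n triangles: V = 2·25 = 50, E = 4·25 = 100, F = 2·25 + 2 = 52.

50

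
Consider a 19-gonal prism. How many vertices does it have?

38

A prism on an n-gon has two n-gon bases and n rectangular sides: V = 2·19 = 38, E = 3·19 = 57, F = 19 + 2 = 21.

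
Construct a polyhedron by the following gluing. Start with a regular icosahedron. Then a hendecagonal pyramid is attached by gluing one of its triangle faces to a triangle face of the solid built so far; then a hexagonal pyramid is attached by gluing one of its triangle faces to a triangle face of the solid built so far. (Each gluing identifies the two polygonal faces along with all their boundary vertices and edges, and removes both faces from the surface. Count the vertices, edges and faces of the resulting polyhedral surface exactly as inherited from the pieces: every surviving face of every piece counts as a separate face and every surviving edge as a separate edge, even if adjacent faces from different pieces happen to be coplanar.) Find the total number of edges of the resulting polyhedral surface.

A regular icosahedron: V=12, E=30, F=20.
Attach a hendecagonal pyramid (V=12, E=22, F=12) along a 3-gon: merge 3 vertices and 3 edges, delete both glued faces → V=21, E=49, F=30.
Attach a hexagonal pyramid (V=7, E=12, F=7) along a 3-gon: merge 3 vertices and 3 edges, delete both glued faces → V=25, E=58, F=35.
Check: V − E + F = 25 − 58 + 35 = 2.

58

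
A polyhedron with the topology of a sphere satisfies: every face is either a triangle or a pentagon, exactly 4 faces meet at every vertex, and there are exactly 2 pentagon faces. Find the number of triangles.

Let x be the number of triangles; then F = 2 + x.
Edge–face incidences: 2E = 5·2 + 3·x = 10 + 3x.
Every vertex has degree 4, so 4V = 2E.
Euler: V − E + F = 2 ⇒ (2E)/4 − E + (2 + x) = 2.
Multiply by 8: 2·(2E) − 4·(2E) + 8·(2 + x) = 16, i.e. 16 + 8x − 2·(10 + 3x) = 16.
Collecting terms: 2x − 4 = 16, so 2x = 20, so x = 10.
Then 2E = 10 + 3·10 = 40, so E = 20, V = 2E/4 = 10, F = 2 + 10 = 12.

10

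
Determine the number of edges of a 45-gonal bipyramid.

135

A bipyramid over an n-gon has 2n triangular faces and n + 2 vertices: V = 45 + 2 = 47, E = 3·45 = 135, F = 2·45 = 90.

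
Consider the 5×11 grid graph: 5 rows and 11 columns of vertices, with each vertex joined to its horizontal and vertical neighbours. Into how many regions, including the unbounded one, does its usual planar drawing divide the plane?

41

The grid has V = 5·11 = 55 vertices and E = 5·10 + 11·4 = 94 edges.
F = 2 − V + E = 2 − 55 + 94 = 41.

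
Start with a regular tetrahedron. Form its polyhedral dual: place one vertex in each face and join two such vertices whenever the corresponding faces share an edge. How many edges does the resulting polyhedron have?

6

The base solid has V = 4, E = 6, F = 4.
The dual swaps V and F and preserves E: V′ = F = 4, E′ = E = 6, F′ = V = 4.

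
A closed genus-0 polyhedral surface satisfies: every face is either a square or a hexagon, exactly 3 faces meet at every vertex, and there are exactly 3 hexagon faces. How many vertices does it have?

Let x be the number of squares; then F = 3 + x.
Edge–face incidences: 2E = 6·3 + 4·x = 18 + 4x.
Every vertex has degree 3, so 3V = 2E.
Euler: V − E + F = 2 ⇒ (2E)/3 − E + (3 + x) = 2.
Multiply by 6: 2·(2E) − 3·(2E) + 6·(3 + x) = 12, i.e. 18 + 6x − (18 + 4x) = 12.
Collecting terms: 2x = 12, so x = 6.
Then 2E = 18 + 4·6 = 42, so E = 21, V = 2E/3 = 14, F = 3 + 6 = 9.

14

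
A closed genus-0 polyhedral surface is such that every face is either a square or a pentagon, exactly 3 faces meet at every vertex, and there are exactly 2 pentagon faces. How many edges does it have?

15

Let x be the number of squares; then F = 2 + x.
Edge–face incidences: 2E = 5·2 + 4·x = 10 + 4x.
Every vertex has degree 3, so 3V = 2E.
Euler: V − E + F = 2 ⇒ (2E)/3 − E + (2 + x) = 2.
Multiply by 6: 2·(2E) − 3·(2E) + 6·(2 + x) = 12, i.e. 12 + 6x − (10 + 4x) = 12.
Collecting terms: 2x + 2 = 12, so 2x = 10, so x = 5.
Then 2E = 10 + 4·5 = 30, so E = 15, V = 2E/3 = 10, F = 2 + 5 = 7.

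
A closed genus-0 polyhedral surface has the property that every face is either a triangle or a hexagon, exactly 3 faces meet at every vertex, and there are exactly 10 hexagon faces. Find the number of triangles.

4

Let x be the number of triangles; then F = 10 + x.
Edge–face incidences: 2E = 6·10 + 3·x = 60 + 3x.
Every vertex has degree 3, so 3V = 2E.
Euler: V − E + F = 2 ⇒ (2E)/3 − E + (10 + x) = 2.
Multiply by 6: 2·(2E) − 3·(2E) + 6·(10 + x) = 12, i.e. 60 + 6x − (60 + 3x) = 12.
Collecting terms: 3x = 12, so x = 4.
Then 2E = 60 + 3·4 = 72, so E = 36, V = 2E/3 = 24, F = 10 + 4 = 14.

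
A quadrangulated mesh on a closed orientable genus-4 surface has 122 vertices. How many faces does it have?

128

χ = 2 − 2·4 = -6, and every face is a square so 4F = 2E.
V − E + F = -6 with E = 4F/2 gives 122 − (4/2 − 1)·F = -6, so F = 128 and E = 256.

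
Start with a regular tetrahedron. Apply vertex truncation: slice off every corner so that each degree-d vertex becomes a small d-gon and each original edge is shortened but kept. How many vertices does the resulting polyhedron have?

The base solid has V = 4, E = 6, F = 4.
Truncation replaces each original edge-end by a new vertex, so V′ = 2E = 12.
Each original edge survives, and each old vertex of degree d contributes d new edges; summing degrees gives Σd = 2E, so E′ = E + 2E = 3E = 18.
Each original face survives and each original vertex becomes one new face: F′ = F + V = 8.

12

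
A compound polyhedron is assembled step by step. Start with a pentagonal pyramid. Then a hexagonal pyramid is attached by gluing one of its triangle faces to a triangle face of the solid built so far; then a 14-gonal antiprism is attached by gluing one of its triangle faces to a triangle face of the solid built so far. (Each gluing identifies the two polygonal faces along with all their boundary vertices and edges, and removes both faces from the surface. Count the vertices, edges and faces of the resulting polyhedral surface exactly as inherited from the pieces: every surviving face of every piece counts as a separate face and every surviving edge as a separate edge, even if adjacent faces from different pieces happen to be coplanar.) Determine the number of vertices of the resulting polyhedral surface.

A pentagonal pyramid: V=6, E=10, F=6.
Attach a hexagonal pyramid (V=7, E=12, F=7) along a 3-gon: merge 3 vertices and 3 edges, delete both glued faces → V=10, E=19, F=11.
Attach a 14-gonal antiprism (V=28, E=56, F=30) along a 3-gon: merge 3 vertices and 3 edges, delete both glued faces → V=35, E=72, F=39.
Check: V − E + F = 35 − 72 + 39 = 2.

35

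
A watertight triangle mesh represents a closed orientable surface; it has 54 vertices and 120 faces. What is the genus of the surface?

4

Every face is a triangle, so 2E = 3·120 = 360, giving E = 180.
χ = V − E + F = 54 − 180 + 120 = -6.
For a closed orientable surface χ = 2 − 2g, so g = (2 − (-6))/2 = 4.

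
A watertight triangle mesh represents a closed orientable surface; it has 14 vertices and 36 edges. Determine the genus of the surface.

Every face is a triangle and each edge borders two faces, so 3F = 2·36, giving F = 24.
χ = V − E + F = 14 − 36 + 24 = 2.
For a closed orientable surface χ = 2 − 2g, so g = (2 − (2))/2 = 0.

0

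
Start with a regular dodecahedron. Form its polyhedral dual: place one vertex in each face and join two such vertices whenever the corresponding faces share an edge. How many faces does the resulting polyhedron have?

The base solid has V = 20, E = 30, F = 12.
The dual swaps V and F and preserves E: V′ = F = 12, E′ = E = 30, F′ = V = 20.

20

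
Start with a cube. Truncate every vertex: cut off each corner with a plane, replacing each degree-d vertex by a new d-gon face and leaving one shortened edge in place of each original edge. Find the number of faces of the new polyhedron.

The base solid has V = 8, E = 12, F = 6.
Truncation replaces each original edge-end by a new vertex, so V′ = 2E = 24.
Each original edge survives, and each old vertex of degree d contributes d new edges; summing degrees gives Σd = 2E, so E′ = E + 2E = 3E = 36.
Each original face survives and each original vertex becomes one new face: F′ = F + V = 14.

14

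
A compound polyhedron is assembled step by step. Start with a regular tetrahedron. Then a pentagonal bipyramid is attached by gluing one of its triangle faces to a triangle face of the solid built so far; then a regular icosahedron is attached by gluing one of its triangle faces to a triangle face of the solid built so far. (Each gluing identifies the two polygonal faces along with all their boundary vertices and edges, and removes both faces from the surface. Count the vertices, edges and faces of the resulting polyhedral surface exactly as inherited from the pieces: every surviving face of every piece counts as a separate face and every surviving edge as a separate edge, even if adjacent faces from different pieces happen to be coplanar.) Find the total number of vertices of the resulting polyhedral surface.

A regular tetrahedron: V=4, E=6, F=4.
Attach a pentagonal bipyramid (V=7, E=15, F=10) along a 3-gon: merge 3 vertices and 3 edges, delete both glued faces → V=8, E=18, F=12.
Attach a regular icosahedron (V=12, E=30, F=20) along a 3-gon: merge 3 vertices and 3 edges, delete both glued faces → V=17, E=45, F=30.
Check: V − E + F = 17 − 45 + 30 = 2.

17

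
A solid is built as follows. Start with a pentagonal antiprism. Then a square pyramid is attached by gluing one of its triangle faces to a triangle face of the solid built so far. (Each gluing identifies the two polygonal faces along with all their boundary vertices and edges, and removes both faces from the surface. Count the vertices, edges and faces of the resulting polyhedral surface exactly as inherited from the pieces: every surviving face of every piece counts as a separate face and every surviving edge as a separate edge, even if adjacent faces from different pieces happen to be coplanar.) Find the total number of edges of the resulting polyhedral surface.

25

A pentagonal antiprism: V=10, E=20, F=12.
Attach a square pyramid (V=5, E=8, F=5) along a 3-gon: merge 3 vertices and 3 edges, delete both glued faces → V=12, E=25, F=15.
Check: V − E + F = 12 − 25 + 15 = 2.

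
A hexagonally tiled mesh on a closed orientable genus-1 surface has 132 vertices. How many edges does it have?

198

χ = 2 − 2·1 = 0, and every face is a hexagon so 6F = 2E.
V − E + F = 0 with E = 6F/2 gives 132 − (6/2 − 1)·F = 0, so F = 66 and E = 198.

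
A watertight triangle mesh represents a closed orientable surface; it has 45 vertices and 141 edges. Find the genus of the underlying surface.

2

Every face is a triangle and each edge borders two faces, so 3F = 2·141, giving F = 94.
χ = V − E + F = 45 − 141 + 94 = -2.
For a closed orientable surface χ = 2 − 2g, so g = (2 − (-2))/2 = 2.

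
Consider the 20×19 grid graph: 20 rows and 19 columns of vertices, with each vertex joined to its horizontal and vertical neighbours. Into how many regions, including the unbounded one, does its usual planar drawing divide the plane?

The grid has V = 20·19 = 380 vertices and E = 20·18 + 19·19 = 721 edges.
F = 2 − V + E = 2 − 380 + 721 = 343.

343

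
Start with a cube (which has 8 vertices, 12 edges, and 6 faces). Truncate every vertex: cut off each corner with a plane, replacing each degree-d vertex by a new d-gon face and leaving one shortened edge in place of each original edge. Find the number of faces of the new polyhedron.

Truncation replaces each original edge-end by a new vertex, so V′ = 2E = 24.
Each original edge survives, and each old vertex of degree d contributes d new edges; summing degrees gives Σd = 2E, so E′ = E + 2E = 3E = 36.
Each original face survives and each original vertex becomes one new face: F′ = F + V = 14.

14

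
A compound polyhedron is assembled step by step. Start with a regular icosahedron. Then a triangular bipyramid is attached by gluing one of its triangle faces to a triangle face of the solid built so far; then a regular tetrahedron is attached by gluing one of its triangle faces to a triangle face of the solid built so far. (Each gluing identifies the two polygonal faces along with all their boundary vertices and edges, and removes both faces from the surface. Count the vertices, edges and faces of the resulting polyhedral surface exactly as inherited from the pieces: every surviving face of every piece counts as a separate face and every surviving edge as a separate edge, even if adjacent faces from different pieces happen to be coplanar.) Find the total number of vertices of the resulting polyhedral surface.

A regular icosahedron: V=12, E=30, F=20.
Attach a triangular bipyramid (V=5, E=9, F=6) along a 3-gon: merge 3 vertices and 3 edges, delete both glued faces → V=14, E=36, F=24.
Attach a regular tetrahedron (V=4, E=6, F=4) along a 3-gon: merge 3 vertices and 3 edges, delete both glued faces → V=15, E=39, F=26.
Check: V − E + F = 15 − 39 + 26 = 2.

15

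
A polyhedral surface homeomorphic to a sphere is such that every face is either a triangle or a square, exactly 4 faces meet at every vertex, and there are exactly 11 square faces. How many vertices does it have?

17

Let x be the number of triangles; then F = 11 + x.
Edge–face incidences: 2E = 4·11 + 3·x = 44 + 3x.
Every vertex has degree 4, so 4V = 2E.
Euler: V − E + F = 2 ⇒ (2E)/4 − E + (11 + x) = 2.
Multiply by 8: 2·(2E) − 4·(2E) + 8·(11 + x) = 16, i.e. 88 + 8x − 2·(44 + 3x) = 16.
Collecting terms: 2x = 16, so x = 8.
Then 2E = 44 + 3·8 = 68, so E = 34, V = 2E/4 = 17, F = 11 + 8 = 19.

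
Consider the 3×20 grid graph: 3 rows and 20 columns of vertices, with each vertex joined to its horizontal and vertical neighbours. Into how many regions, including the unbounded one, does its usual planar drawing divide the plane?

The grid has V = 3·20 = 60 vertices and E = 3·19 + 20·2 = 97 edges.
F = 2 − V + E = 2 − 60 + 97 = 39.

39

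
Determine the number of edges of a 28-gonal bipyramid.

84

A bipyramid over an n-gon has 2n triangular faces and n + 2 vertices: V = 28 + 2 = 30, E = 3·28 = 84, F = 2·28 = 56.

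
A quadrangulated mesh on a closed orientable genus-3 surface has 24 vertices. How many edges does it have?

χ = 2 − 2·3 = -4, and every face is a square so 4F = 2E.
V − E + F = -4 with E = 4F/2 gives 24 − (4/2 − 1)·F = -4, so F = 28 and E = 56.

56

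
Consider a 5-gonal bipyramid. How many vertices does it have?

A bipyramid over an n-gon has 2n triangular faces and n + 2 vertices: V = 5 + 2 = 7, E = 3·5 = 15, F = 2·5 = 10.

7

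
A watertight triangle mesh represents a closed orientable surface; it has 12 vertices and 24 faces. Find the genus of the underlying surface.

Every face is a triangle, so 2E = 3·24 = 72, giving E = 36.
χ = V − E + F = 12 − 36 + 24 = 0.
For a closed orientable surface χ = 2 − 2g, so g = (2 − (0))/2 = 1.

1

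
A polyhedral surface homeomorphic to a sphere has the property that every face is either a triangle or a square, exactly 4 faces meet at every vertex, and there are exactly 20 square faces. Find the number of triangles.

Let x be the number of triangles; then F = 20 + x.
Edge–face incidences: 2E = 4·20 + 3·x = 80 + 3x.
Every vertex has degree 4, so 4V = 2E.
Euler: V − E + F = 2 ⇒ (2E)/4 − E + (20 + x) = 2.
Multiply by 8: 2·(2E) − 4·(2E) + 8·(20 + x) = 16, i.e. 160 + 8x − 2·(80 + 3x) = 16.
Collecting terms: 2x = 16, so x = 8.
Then 2E = 80 + 3·8 = 104, so E = 52, V = 2E/4 = 26, F = 20 + 8 = 28.

8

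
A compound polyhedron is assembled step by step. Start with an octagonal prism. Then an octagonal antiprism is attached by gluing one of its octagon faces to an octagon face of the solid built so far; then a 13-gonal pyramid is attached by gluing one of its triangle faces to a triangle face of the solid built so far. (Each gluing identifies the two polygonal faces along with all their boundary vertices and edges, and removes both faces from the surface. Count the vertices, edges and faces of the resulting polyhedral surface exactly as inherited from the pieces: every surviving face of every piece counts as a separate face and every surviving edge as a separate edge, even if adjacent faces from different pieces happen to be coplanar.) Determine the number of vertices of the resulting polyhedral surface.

35

An octagonal prism: V=16, E=24, F=10.
Attach an octagonal antiprism (V=16, E=32, F=18) along an 8-gon: merge 8 vertices and 8 edges, delete both glued faces → V=24, E=48, F=26.
Attach a 13-gonal pyramid (V=14, E=26, F=14) along a 3-gon: merge 3 vertices and 3 edges, delete both glued faces → V=35, E=71, F=38.
Check: V − E + F = 35 − 71 + 38 = 2.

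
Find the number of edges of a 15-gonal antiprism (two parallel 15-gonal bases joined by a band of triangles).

An antiprism on an n-gon has two n-gon caps and 2n triangles: V = 2·15 = 30, E = 4·15 = 60, F = 2·15 + 2 = 32.

60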